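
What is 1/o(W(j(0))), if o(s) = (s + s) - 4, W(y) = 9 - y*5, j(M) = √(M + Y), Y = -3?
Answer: I/(2*(5*√3 + 7*I)) ≈ 0.028226 + 0.03492*I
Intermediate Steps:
j(M) = √(-3 + M) (j(M) = √(M - 3) = √(-3 + M))
W(y) = 9 - 5*y
o(s) = -4 + 2*s (o(s) = 2*s - 4 = -4 + 2*s)
1/o(W(j(0))) = 1/(-4 + 2*(9 - 5*√(-3 + 0))) = 1/(-4 + 2*(9 - 5*I*√3)) = 1/(-4 + (18 - 10*I*√3)) = 1/(14 - 10*I*√3)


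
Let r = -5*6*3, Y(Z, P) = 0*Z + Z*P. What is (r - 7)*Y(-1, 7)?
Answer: 679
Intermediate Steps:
Y(Z, P) = P*Z (Y(Z, P) = 0 + P*Z = P*Z)
r = -90 (r = -30*3 = -90)
(r - 7)*Y(-1, 7) = (-90 - 7)*(7*(-1)) = -97*(-7) = 679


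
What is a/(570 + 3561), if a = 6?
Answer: 2/1377 ≈ 0.0014524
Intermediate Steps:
a/(570 + 3561) = 6/(570 + 3561) = 6/4131 = (1/4131)*6 = 2/1377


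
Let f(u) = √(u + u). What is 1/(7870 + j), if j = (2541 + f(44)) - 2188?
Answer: 8223/67617641 - 2*√22/67617641 ≈ 0.00012147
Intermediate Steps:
f(u) = √2*√u (f(u) = √(2*u) = √2*√u)
j = 353 + 2*√22 (j = (2541 + √2*√44) - 2188 = (2541 + √2*(2*√11)) - 2188 = (2541 + 2*√22) - 2188 = 353 + 2*√22 ≈ 362.38)
1/(7870 + j) = 1/(7870 + (353 + 2*√22)) = 1/(8223 + 2*√22)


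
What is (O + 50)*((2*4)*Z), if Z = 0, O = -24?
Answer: 0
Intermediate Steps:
(O + 50)*((2*4)*Z) = (-24 + 50)*((2*4)*0) = 26*(8*0) = 26*0 = 0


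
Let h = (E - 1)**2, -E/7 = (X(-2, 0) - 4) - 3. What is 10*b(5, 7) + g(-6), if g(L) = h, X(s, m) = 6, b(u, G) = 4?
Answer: 76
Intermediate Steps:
E = 7 (E = -7*((6 - 4) - 3) = -7*(2 - 3) = -7*(-1) = 7)
h = 36 (h = (7 - 1)**2 = 6**2 = 36)
g(L) = 36
10*b(5, 7) + g(-6) = 10*4 + 36 = 40 + 36 = 76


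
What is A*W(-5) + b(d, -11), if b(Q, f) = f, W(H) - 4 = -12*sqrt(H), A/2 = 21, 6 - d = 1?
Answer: 157 - 504*I*sqrt(5) ≈ 157.0 - 1127.0*I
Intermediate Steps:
d = 5 (d = 6 - 1*1 = 6 - 1 = 5)
A = 42 (A = 2*21 = 42)
W(H) = 4 - 12*sqrt(H)
A*W(-5) + b(d, -11) = 42*(4 - 12*I*sqrt(5)) - 11 = (168 - 504*I*sqrt(5)) - 11 = 157 - 504*I*sqrt(5)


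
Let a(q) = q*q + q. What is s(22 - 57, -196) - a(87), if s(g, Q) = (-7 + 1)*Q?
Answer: -6480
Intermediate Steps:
s(g, Q) = -6*Q
a(q) = q + q² (a(q) = q² + q = q + q²)
s(22 - 57, -196) - a(87) = -6*(-196) - 87*(1 + 87) = 1176 - 87*88 = 1176 - 1*7656 = 1176 - 7656 = -6480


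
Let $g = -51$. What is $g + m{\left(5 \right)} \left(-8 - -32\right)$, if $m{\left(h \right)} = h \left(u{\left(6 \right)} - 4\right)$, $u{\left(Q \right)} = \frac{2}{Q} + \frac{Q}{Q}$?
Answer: $-371$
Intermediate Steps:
$u{\left(Q \right)} = 1 + \frac{2}{Q}$ ($u{\left(Q \right)} = \frac{2}{Q} + 1 = 1 + \frac{2}{Q}$)
$m{\left(h \right)} = - \frac{8 h}{3}$ ($m{\left(h \right)} = h \left(\frac{2 + 6}{6} - 4\right) = h \left(\frac{1}{6} \cdot 8 - 4\right) = h \left(\frac{4}{3} - 4\right) = h \left(- \frac{8}{3}\right) = - \frac{8 h}{3}$)
$g + m{\left(5 \right)} \left(-8 - -32\right) = -51 + \left(- \frac{8}{3}\right) 5 \left(-8 - -32\right) = -51 - \frac{40 \left(-8 + 32\right)}{3} = -51 - 320 = -371$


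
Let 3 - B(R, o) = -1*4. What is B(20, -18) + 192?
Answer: 199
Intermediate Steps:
B(R, o) = 7 (B(R, o) = 3 - (-1)*4 = 3 - 1*(-4) = 3 + 4 = 7)
B(20, -18) + 192 = 7 + 192 = 199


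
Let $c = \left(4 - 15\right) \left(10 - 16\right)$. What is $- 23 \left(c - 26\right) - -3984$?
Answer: $3064$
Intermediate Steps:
$c = 66$ ($c = \left(-11\right) \left(-6\right) = 66$)
$- 23 \left(c - 26\right) - -3984 = - 23 \left(66 - 26\right) - -3984 = \left(-23\right) 40 + 3984 = -920 + 3984 = 3064$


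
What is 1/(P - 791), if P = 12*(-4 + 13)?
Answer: -1/683 ≈ -0.0014641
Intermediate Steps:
P = 108 (P = 12*9 = 108)
1/(P - 791) = 1/(108 - 791) = 1/(-683) = -1/683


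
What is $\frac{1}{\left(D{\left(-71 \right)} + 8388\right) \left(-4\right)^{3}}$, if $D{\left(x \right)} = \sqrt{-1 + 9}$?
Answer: $- \frac{2097}{1125736576} + \frac{\sqrt{2}}{2251473152} \approx -1.8622 \cdot 10^{-6}$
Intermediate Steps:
$D{\left(x \right)} = 2 \sqrt{2}$ ($D{\left(x \right)} = \sqrt{8} = 2 \sqrt{2}$)
$\frac{1}{\left(D{\left(-71 \right)} + 8388\right) \left(-4\right)^{3}} = \frac{1}{\left(2 \sqrt{2} + 8388\right) \left(-4\right)^{3}} = \frac{1}{\left(8388 + 2 \sqrt{2}\right) \left(-64\right)} = \frac{1}{8388 + 2 \sqrt{2}} \left(- \frac{1}{64}\right) = - \frac{1}{64 \left(8388 + 2 \sqrt{2}\right)}$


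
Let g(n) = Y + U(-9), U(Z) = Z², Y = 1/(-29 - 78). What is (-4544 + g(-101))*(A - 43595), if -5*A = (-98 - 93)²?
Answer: 121513427152/535 ≈ 2.2713e+8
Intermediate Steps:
A = -36481/5 (A = -(-98 - 93)²/5 = -⅕*(-191)² = -⅕*36481 = -36481/5 ≈ -7296.2)
Y = -1/107 (Y = 1/(-107) = -1/107 ≈ -0.0093458)
g(n) = 8666/107 (g(n) = -1/107 + (-9)² = -1/107 + 81 = 8666/107)
(-4544 + g(-101))*(A - 43595) = (-4544 + 8666/107)*(-36481/5 - 43595) = -477542/107*(-254456/5) = 121513427152/535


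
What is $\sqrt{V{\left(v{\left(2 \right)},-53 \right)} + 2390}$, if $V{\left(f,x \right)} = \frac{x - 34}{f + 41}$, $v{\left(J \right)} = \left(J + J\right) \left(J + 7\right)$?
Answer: $\frac{\sqrt{14163611}}{77} \approx 48.876$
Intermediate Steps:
$v{\left(J \right)} = 2 J \left(7 + J\right)$
$V{\left(f,x \right)} = \frac{-34 + x}{41 + f}$
$\sqrt{V{\left(v{\left(2 \right)},-53 \right)} + 2390} = \sqrt{\frac{-34 - 53}{41 + 2 \cdot 2 \left(7 + 2\right)} + 2390} = \sqrt{\frac{1}{41 + 2 \cdot 2 \cdot 9} \left(-87\right) + 2390} = \sqrt{\frac{1}{41 + 36} \left(-87\right) + 2390} = \sqrt{\frac{1}{77} \left(-87\right) + 2390} = \sqrt{- \frac{87}{77} + 2390} = \sqrt{\frac{183943}{77}} = \frac{\sqrt{14163611}}{77}$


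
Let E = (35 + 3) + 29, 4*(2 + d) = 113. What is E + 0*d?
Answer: 67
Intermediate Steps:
d = 105/4 (d = -2 + (¼)*113 = -2 + 113/4 = 105/4 ≈ 26.250)
E = 67 (E = 38 + 29 = 67)
E + 0*d = 67 + 0*(105/4) = 67 + 0 = 67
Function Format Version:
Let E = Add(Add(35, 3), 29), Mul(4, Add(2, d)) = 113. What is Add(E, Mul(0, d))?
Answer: 67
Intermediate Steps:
d = Rational(105, 4) (d = Add(-2, Mul(Rational(1, 4), 113)) = Add(-2, Rational(113, 4)) = Rational(105, 4) ≈ 26.250)
E = 67 (E = Add(38, 29) = 67)
Add(E, Mul(0, d)) = Add(67, Mul(0, Rational(105, 4))) = Add(67, 0) = 67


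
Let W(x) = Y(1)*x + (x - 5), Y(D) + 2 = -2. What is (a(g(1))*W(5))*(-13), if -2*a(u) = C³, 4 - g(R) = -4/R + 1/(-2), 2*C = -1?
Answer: 65/4 ≈ 16.250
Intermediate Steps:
C = -½ (C = (½)*(-1) = -½ ≈ -0.50000)
Y(D) = -4 (Y(D) = -2 - 2 = -4)
g(R) = 9/2 + 4/R (g(R) = 4 - (-4/R + 1/(-2)) = 4 - (-4/R + 1*(-½)) = 4 - (-4/R - ½) = 4 - (-½ - 4/R) = 4 + (½ + 4/R) = 9/2 + 4/R)
a(u) = 1/16 (a(u) = -(-½)³/2 = -½*(-⅛) = 1/16)
W(x) = -5 - 3*x (W(x) = -4*x + (x - 5) = -4*x + (-5 + x) = -5 - 3*x)
(a(g(1))*W(5))*(-13) = ((-5 - 3*5)/16)*(-13) = ((-5 - 15)/16)*(-13) = ((1/16)*(-20))*(-13) = -5/4*(-13) = 65/4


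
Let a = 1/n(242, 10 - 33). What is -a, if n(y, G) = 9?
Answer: -⅑ ≈ -0.11111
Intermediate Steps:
a = ⅑ (a = 1/9 = ⅑ ≈ 0.11111)
-a = -1*⅑ = -⅑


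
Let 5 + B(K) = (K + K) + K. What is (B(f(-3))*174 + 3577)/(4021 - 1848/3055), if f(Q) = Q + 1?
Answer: 5080465/12282307 ≈ 0.41364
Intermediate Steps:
f(Q) = 1 + Q
B(K) = -5 + 3*K (B(K) = -5 + ((K + K) + K) = -5 + (2*K + K) = -5 + 3*K)
(B(f(-3))*174 + 3577)/(4021 - 1848/3055) = ((-5 + 3*(1 - 3))*174 + 3577)/(4021 - 1848/3055) = ((-5 + 3*(-2))*174 + 3577)/(4021 - 1848*1/3055) = ((-5 - 6)*174 + 3577)/(4021 - 1848/3055) = (-11*174 + 3577)/(12282307/3055) = (-1914 + 3577)*(3055/12282307) = 1663*(3055/12282307) = 5080465/12282307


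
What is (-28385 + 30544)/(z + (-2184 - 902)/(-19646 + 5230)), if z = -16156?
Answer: -15562072/116450905 ≈ -0.13364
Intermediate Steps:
(-28385 + 30544)/(z + (-2184 - 902)/(-19646 + 5230)) = (-28385 + 30544)/(-16156 + (-2184 - 902)/(-19646 + 5230)) = 2159/(-16156 - 3086/(-14416)) = 2159/(-16156 - 3086*(-1/14416)) = 2159/(-16156 + 1543/7208) = 2159/(-116450905/7208) = 2159*(-7208/116450905) = -15562072/116450905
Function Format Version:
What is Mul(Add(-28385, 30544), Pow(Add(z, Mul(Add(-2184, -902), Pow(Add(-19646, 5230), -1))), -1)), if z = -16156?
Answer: Rational(-15562072, 116450905) ≈ -0.13364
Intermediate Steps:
Mul(Add(-28385, 30544), Pow(Add(z, Mul(Add(-2184, -902), Pow(Add(-19646, 5230), -1))), -1)) = Mul(Add(-28385, 30544), Pow(Add(-16156, Mul(Add(-2184, -902), Pow(Add(-19646, 5230), -1))), -1)) = Mul(2159, Pow(Add(-16156, Mul(-3086, Pow(-14416, -1))), -1)) = Mul(2159, Pow(Add(-16156, Mul(-3086, Rational(-1, 14416))), -1)) = Mul(2159, Pow(Add(-16156, Rational(1543, 7208)), -1)) = Mul(2159, Pow(Rational(-116450905, 7208), -1)) = Mul(2159, Rational(-7208, 116450905)) = Rational(-15562072, 116450905)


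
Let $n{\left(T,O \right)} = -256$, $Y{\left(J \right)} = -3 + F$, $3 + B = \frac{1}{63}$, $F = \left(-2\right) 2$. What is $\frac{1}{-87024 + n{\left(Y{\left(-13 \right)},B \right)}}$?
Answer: $- \frac{1}{87280} \approx -1.1457 \cdot 10^{-5}$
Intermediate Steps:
$F = -4$
$B = - \frac{188}{63}$ ($B = -3 + \frac{1}{63} = - \frac{188}{63} \approx -2.9841$)
$Y{\left(J \right)} = -7$ ($Y{\left(J \right)} = -3 - 4 = -7$)
$\frac{1}{-87024 + n{\left(Y{\left(-13 \right)},B \right)}} = \frac{1}{-87024 - 256} = \frac{1}{-87280} = - \frac{1}{87280}$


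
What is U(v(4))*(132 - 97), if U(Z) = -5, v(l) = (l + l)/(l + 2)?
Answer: -175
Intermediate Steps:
v(l) = 2*l/(2 + l) (v(l) = (2*l)/(2 + l) = 2*l/(2 + l))
U(v(4))*(132 - 97) = -5*(132 - 97) = -5*35 = -175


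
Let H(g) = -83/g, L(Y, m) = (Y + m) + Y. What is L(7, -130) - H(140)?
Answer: -16157/140 ≈ -115.41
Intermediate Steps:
L(Y, m) = m + 2*Y
L(7, -130) - H(140) = (-130 + 2*7) - (-83)/140 = (-130 + 14) - (-83)/140 = -116 - 1*(-83/140) = -116 + 83/140 = -16157/140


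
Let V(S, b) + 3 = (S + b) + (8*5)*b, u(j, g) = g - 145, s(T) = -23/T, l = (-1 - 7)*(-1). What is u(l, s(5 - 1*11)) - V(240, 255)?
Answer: -64999/6 ≈ -10833.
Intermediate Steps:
l = 8 (l = -8*(-1) = 8)
u(j, g) = -145 + g
V(S, b) = -3 + S + 41*b (V(S, b) = -3 + ((S + b) + (8*5)*b) = -3 + ((S + b) + 40*b) = -3 + (S + 41*b) = -3 + S + 41*b)
u(l, s(5 - 1*11)) - V(240, 255) = (-145 - 23/(5 - 1*11)) - (-3 + 240 + 41*255) = (-145 - 23/(5 - 11)) - (-3 + 240 + 10455) = (-145 - 23/(-6)) - 1*10692 = (-145 - 23*(-⅙)) - 10692 = (-145 + 23/6) - 10692 = -847/6 - 10692 = -64999/6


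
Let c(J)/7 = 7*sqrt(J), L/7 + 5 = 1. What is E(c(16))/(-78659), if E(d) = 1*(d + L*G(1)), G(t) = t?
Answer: -24/11237 ≈ -0.0021358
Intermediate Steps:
L = -28 (L = -35 + 7*1 = -35 + 7 = -28)
c(J) = 49*sqrt(J) (c(J) = 7*(7*sqrt(J)) = 49*sqrt(J))
E(d) = -28 + d (E(d) = 1*(d - 28*1) = 1*(d - 28) = 1*(-28 + d) = -28 + d)
E(c(16))/(-78659) = (-28 + 49*sqrt(16))/(-78659) = (-28 + 49*4)*(-1/78659) = (-28 + 196)*(-1/78659) = 168*(-1/78659) = -24/11237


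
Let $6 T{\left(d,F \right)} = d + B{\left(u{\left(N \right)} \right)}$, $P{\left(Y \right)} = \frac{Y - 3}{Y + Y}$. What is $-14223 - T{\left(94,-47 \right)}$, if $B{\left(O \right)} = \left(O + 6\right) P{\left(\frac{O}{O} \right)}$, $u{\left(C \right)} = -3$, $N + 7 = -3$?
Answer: $- \frac{85429}{6} \approx -14238.0$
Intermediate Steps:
$N = -10$ ($N = -7 - 3 = -10$)
$P{\left(Y \right)} = \frac{-3 + Y}{2 Y}$
$B{\left(O \right)} = -6 - O$ ($B{\left(O \right)} = \left(O + 6\right) \frac{-3 + \frac{O}{O}}{2 \frac{O}{O}} = \left(6 + O\right) \frac{-3 + 1}{2 \cdot 1} = \left(6 + O\right) \frac{1}{2} \cdot 1 \left(-2\right) = \left(6 + O\right) \left(-1\right) = -6 - O$)
$T{\left(d,F \right)} = - \frac{1}{2} + \frac{d}{6}$ ($T{\left(d,F \right)} = \frac{d - 3}{6} = \frac{-3 + d}{6} = - \frac{1}{2} + \frac{d}{6}$)
$-14223 - T{\left(94,-47 \right)} = -14223 - \left(- \frac{1}{2} + \frac{1}{6} \cdot 94\right) = -14223 - \left(- \frac{1}{2} + \frac{47}{3}\right) = -14223 - \frac{91}{6} = - \frac{85429}{6}$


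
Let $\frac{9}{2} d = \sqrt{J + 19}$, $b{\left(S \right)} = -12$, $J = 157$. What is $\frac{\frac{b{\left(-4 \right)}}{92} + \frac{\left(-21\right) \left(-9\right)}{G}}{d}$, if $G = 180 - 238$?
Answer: $- \frac{3699 \sqrt{11}}{10672} \approx -1.1496$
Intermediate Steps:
$d = \frac{8 \sqrt{11}}{9}$ ($d = \frac{2 \sqrt{157 + 19}}{9} = \frac{2 \sqrt{176}}{9} = \frac{2 \cdot 4 \sqrt{11}}{9} = \frac{8 \sqrt{11}}{9} \approx 2.9481$)
$G = -58$ ($G = 180 - 238 = -58$)
$\frac{\frac{b{\left(-4 \right)}}{92} + \frac{\left(-21\right) \left(-9\right)}{G}}{d} = \frac{- \frac{12}{92} + \frac{\left(-21\right) \left(-9\right)}{-58}}{\frac{8}{9} \sqrt{11}} = \left(\left(-12\right) \frac{1}{92} + 189 \left(- \frac{1}{58}\right)\right) \frac{9 \sqrt{11}}{88} = \left(- \frac{3}{23} - \frac{189}{58}\right) \frac{9 \sqrt{11}}{88} = - \frac{4521 \frac{9 \sqrt{11}}{88}}{1334} = - \frac{3699 \sqrt{11}}{10672}$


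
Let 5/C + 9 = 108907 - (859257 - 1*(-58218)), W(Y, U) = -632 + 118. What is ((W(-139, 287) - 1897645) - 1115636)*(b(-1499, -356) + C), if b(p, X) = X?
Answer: 867531188887515/808577 ≈ 1.0729e+9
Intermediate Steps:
W(Y, U) = -514
C = -5/808577 (C = 5/(-9 + (108907 - (859257 - 1*(-58218)))) = 5/(-9 + (108907 - (859257 + 58218))) = 5/(-9 + (108907 - 1*917475)) = 5/(-9 + (108907 - 917475)) = 5/(-9 - 808568) = 5/(-808577) = 5*(-1/808577) = -5/808577 ≈ -6.1837e-6)
((W(-139, 287) - 1897645) - 1115636)*(b(-1499, -356) + C) = ((-514 - 1897645) - 1115636)*(-356 - 5/808577) = (-1898159 - 1115636)*(-287853417/808577) = -3013795*(-287853417/808577) = 867531188887515/808577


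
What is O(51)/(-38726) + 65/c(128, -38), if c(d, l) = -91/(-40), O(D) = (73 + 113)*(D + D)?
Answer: 223894/7973 ≈ 28.082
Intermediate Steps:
O(D) = 372*D (O(D) = 186*(2*D) = 372*D)
c(d, l) = 91/40 (c(d, l) = -91*(-1/40) = 91/40)
O(51)/(-38726) + 65/c(128, -38) = (372*51)/(-38726) + 65/(91/40) = 18972*(-1/38726) + 65*(40/91) = -558/1139 + 200/7 = 223894/7973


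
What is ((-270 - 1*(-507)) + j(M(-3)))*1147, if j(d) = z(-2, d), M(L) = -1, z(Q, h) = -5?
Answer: 266104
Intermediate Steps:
j(d) = -5
((-270 - 1*(-507)) + j(M(-3)))*1147 = ((-270 - 1*(-507)) - 5)*1147 = ((-270 + 507) - 5)*1147 = (237 - 5)*1147 = 232*1147 = 266104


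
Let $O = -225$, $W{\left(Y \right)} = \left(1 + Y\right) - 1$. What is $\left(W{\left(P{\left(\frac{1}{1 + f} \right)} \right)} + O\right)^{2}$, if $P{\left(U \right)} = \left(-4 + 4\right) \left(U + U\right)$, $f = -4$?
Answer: $50625$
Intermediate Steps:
$P{\left(U \right)} = 0$ ($P{\left(U \right)} = 0 \cdot 2 U = 0$)
$W{\left(Y \right)} = Y$
$\left(W{\left(P{\left(\frac{1}{1 + f} \right)} \right)} + O\right)^{2} = \left(0 - 225\right)^{2} = \left(-225\right)^{2} = 50625$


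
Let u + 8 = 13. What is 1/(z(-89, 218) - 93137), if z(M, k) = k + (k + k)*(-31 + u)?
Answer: -1/104255 ≈ -9.5919e-6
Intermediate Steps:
u = 5 (u = -8 + 13 = 5)
z(M, k) = -51*k (z(M, k) = k + (k + k)*(-31 + 5) = k + (2*k)*(-26) = k - 52*k = -51*k)
1/(z(-89, 218) - 93137) = 1/(-51*218 - 93137) = 1/(-11118 - 93137) = 1/(-104255) = -1/104255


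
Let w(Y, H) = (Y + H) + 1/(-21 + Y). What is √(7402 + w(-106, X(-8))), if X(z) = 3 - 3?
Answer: √117677057/127 ≈ 85.417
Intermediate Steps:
X(z) = 0
w(Y, H) = H + Y + 1/(-21 + Y) (w(Y, H) = (H + Y) + 1/(-21 + Y) = H + Y + 1/(-21 + Y))
√(7402 + w(-106, X(-8))) = √(7402 + (1 + (-106)² - 21*0 - 21*(-106) + 0*(-106))/(-21 - 106)) = √(7402 + (1 + 11236 + 0 + 2226 + 0)/(-127)) = √(7402 - 1/127*13463) = √(7402 - 13463/127) = √(926591/127) = √117677057/127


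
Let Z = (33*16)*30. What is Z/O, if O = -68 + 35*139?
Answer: 1760/533 ≈ 3.3021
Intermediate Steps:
O = 4797 (O = -68 + 4865 = 4797)
Z = 15840 (Z = 528*30 = 15840)
Z/O = 15840/4797 = 15840*(1/4797) = 1760/533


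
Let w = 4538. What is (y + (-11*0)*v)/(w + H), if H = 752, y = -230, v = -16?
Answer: -1/23 ≈ -0.043478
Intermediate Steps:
(y + (-11*0)*v)/(w + H) = (-230 - 11*0*(-16))/(4538 + 752) = (-230 + 0*(-16))/5290 = (-230 + 0)*(1/5290) = -230*1/5290 = -1/23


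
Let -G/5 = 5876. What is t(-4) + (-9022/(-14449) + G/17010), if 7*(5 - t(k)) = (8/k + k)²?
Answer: -30615847/24577749 ≈ -1.2457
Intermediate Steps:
G = -29380 (G = -5*5876 = -29380)
t(k) = 5 - (k + 8/k)²/7 (t(k) = 5 - (8/k + k)²/7 = 5 - (k + 8/k)²/7)
t(-4) + (-9022/(-14449) + G/17010) = (⅐)*(-64 - 1*(-4)⁴ + 19*(-4)²)/(-4)² + (-9022/(-14449) - 29380/17010) = (⅐)*(1/16)*(-64 - 1*256 + 19*16) + (-9022*(-1/14449) - 29380*1/17010) = (⅐)*(1/16)*(-64 - 256 + 304) + (9022/14449 - 2938/1701) = (⅐)*(1/16)*(-16) - 27104740/24577749 = -⅐ - 27104740/24577749 = -30615847/24577749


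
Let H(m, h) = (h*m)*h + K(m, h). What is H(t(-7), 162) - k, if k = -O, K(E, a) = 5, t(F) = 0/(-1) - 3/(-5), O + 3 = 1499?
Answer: 86237/5 ≈ 17247.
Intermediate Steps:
O = 1496 (O = -3 + 1499 = 1496)
t(F) = ⅗ (t(F) = 0*(-1) - 3*(-⅕) = 0 + ⅗ = ⅗)
H(m, h) = 5 + m*h² (H(m, h) = (h*m)*h + 5 = m*h² + 5 = 5 + m*h²)
k = -1496 (k = -1*1496 = -1496)
H(t(-7), 162) - k = (5 + (⅗)*162²) - 1*(-1496) = (5 + (⅗)*26244) + 1496 = (5 + 78732/5) + 1496 = 78757/5 + 1496 = 86237/5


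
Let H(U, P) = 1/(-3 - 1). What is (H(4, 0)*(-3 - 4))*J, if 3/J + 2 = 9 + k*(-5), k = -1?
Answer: 7/16 ≈ 0.43750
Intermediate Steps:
H(U, P) = -¼ (H(U, P) = 1/(-4) = -¼)
J = ¼ (J = 3/(-2 + (9 - 1*(-5))) = 3/(-2 + (9 + 5)) = 3/(-2 + 14) = 3/12 = 3*(1/12) = ¼ ≈ 0.25000)
(H(4, 0)*(-3 - 4))*J = -(-3 - 4)/4*(¼) = -¼*(-7)*(¼) = (7/4)*(¼) = 7/16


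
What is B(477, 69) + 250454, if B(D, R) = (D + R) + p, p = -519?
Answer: 250481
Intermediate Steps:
B(D, R) = -519 + D + R (B(D, R) = (D + R) - 519 = -519 + D + R)
B(477, 69) + 250454 = (-519 + 477 + 69) + 250454 = 27 + 250454 = 250481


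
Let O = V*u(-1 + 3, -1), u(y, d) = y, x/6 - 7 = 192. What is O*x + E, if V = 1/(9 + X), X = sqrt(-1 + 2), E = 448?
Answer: 3434/5 ≈ 686.80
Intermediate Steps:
X = 1 (X = sqrt(1) = 1)
x = 1194 (x = 42 + 6*192 = 42 + 1152 = 1194)
V = 1/10 (V = 1/(9 + 1) = 1/10 ≈ 0.10000)
O = 1/5 (O = (-1 + 3)/10 = (1/10)*2 = 1/5 ≈ 0.20000)
O*x + E = (1/5)*1194 + 448 = 1194/5 + 448 = 3434/5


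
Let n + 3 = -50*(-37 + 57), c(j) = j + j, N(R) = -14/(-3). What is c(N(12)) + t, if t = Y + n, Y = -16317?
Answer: -51932/3 ≈ -17311.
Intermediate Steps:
N(R) = 14/3 (N(R) = -14*(-1/3) = 14/3)
c(j) = 2*j
n = -1003 (n = -3 - 50*(-37 + 57) = -3 - 50*20 = -3 - 1000 = -1003)
t = -17320 (t = -16317 - 1003 = -17320)
c(N(12)) + t = 2*(14/3) - 17320 = 28/3 - 17320 = -51932/3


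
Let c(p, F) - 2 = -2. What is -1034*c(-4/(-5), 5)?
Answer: 0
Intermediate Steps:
c(p, F) = 0 (c(p, F) = 2 - 2 = 0)
-1034*c(-4/(-5), 5) = -1034*0 = 0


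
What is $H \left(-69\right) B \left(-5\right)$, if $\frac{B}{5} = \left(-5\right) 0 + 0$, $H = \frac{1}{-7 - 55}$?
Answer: $0$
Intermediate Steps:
$H = - \frac{1}{62}$ ($H = \frac{1}{-62} = - \frac{1}{62} \approx -0.016129$)
$B = 0$ ($B = 5 \left(\left(-5\right) 0 + 0\right) = 5 \left(0 + 0\right) = 5 \cdot 0 = 0$)
$H \left(-69\right) B \left(-5\right) = \left(- \frac{1}{62}\right) \left(-69\right) 0 \left(-5\right) = \frac{69}{62} \cdot 0 = 0$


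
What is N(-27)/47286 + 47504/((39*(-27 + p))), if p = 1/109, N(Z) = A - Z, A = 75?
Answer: -2266964615/50236121 ≈ -45.126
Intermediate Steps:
N(Z) = 75 - Z
p = 1/109 ≈ 0.0091743
N(-27)/47286 + 47504/((39*(-27 + p))) = (75 - 1*(-27))/47286 + 47504/((39*(-27 + 1/109))) = (75 + 27)*(1/47286) + 47504/((39*(-2942/109))) = 102*(1/47286) + 47504/(-114738/109) = 17/7881 + 47504*(-109/114738) = 17/7881 - 2588968/57369 = -2266964615/50236121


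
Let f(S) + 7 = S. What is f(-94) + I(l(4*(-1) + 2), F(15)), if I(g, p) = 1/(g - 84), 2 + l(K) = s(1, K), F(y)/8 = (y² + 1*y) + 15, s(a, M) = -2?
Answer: -8889/88 ≈ -101.01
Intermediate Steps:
F(y) = 120 + 8*y + 8*y² (F(y) = 8*((y² + 1*y) + 15) = 8*((y² + y) + 15) = 8*((y + y²) + 15) = 8*(15 + y + y²) = 120 + 8*y + 8*y²)
f(S) = -7 + S
l(K) = -4 (l(K) = -2 - 2 = -4)
I(g, p) = 1/(-84 + g)
f(-94) + I(l(4*(-1) + 2), F(15)) = (-7 - 94) + 1/(-84 - 4) = -101 + 1/(-88) = -101 - 1/88 = -8889/88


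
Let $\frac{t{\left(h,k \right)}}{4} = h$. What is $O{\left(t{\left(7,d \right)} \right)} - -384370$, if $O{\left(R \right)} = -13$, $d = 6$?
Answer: $384357$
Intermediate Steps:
$t{\left(h,k \right)} = 4 h$
$O{\left(t{\left(7,d \right)} \right)} - -384370 = -13 - -384370 = -13 + 384370 = 384357$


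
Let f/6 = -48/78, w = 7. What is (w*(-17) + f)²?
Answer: 2544025/169 ≈ 15053.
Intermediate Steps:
f = -48/13 (f = 6*(-48/78) = 6*(-48*1/78) = 6*(-8/13) = -48/13 ≈ -3.6923)
(w*(-17) + f)² = (7*(-17) - 48/13)² = (-119 - 48/13)² = (-1595/13)² = 2544025/169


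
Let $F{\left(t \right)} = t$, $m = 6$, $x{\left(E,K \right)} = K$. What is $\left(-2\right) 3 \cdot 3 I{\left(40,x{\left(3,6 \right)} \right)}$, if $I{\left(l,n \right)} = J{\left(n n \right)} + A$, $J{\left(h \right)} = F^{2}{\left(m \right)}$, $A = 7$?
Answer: $-774$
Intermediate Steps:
$J{\left(h \right)} = 36$ ($J{\left(h \right)} = 6^{2} = 36$)
$I{\left(l,n \right)} = 43$ ($I{\left(l,n \right)} = 36 + 7 = 43$)
$\left(-2\right) 3 \cdot 3 I{\left(40,x{\left(3,6 \right)} \right)} = \left(-2\right) 3 \cdot 3 \cdot 43 = \left(-6\right) 3 \cdot 43 = \left(-18\right) 43 = -774$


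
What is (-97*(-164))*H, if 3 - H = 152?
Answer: -2370292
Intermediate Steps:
H = -149 (H = 3 - 1*152 = 3 - 152 = -149)
(-97*(-164))*H = -97*(-164)*(-149) = 15908*(-149) = -2370292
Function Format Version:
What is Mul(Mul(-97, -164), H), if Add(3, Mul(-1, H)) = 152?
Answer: -2370292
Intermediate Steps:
H = -149 (H = Add(3, Mul(-1, 152)) = Add(3, -152) = -149)
Mul(Mul(-97, -164), H) = Mul(Mul(-97, -164), -149) = Mul(15908, -149) = -2370292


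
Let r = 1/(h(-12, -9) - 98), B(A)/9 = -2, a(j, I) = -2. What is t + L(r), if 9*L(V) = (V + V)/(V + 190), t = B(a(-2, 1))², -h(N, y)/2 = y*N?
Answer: 173965642/536931 ≈ 324.00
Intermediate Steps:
h(N, y) = -2*N*y (h(N, y) = -2*y*N = -2*N*y)
B(A) = -18 (B(A) = 9*(-2) = -18)
r = -1/314 (r = 1/(-2*(-12)*(-9) - 98) = 1/(-216 - 98) = 1/(-314) = -1/314 ≈ -0.0031847)
t = 324 (t = (-18)² = 324)
L(V) = 2*V/(9*(190 + V)) (L(V) = ((V + V)/(V + 190))/9 = ((2*V)/(190 + V))/9 = (2*V/(190 + V))/9 = 2*V/(9*(190 + V)))
t + L(r) = 324 + (2/9)*(-1/314)/(190 - 1/314) = 324 + (2/9)*(-1/314)/(59659/314) = 324 + (2/9)*(-1/314)*(314/59659) = 324 - 2/536931 = 173965642/536931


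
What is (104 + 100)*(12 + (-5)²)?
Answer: 7548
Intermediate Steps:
(104 + 100)*(12 + (-5)²) = 204*(12 + 25) = 204*37 = 7548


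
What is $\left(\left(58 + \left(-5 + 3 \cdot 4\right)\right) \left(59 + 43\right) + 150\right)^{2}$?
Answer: $45968400$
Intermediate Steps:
$\left(\left(58 + \left(-5 + 3 \cdot 4\right)\right) \left(59 + 43\right) + 150\right)^{2} = \left(\left(58 + \left(-5 + 12\right)\right) 102 + 150\right)^{2} = \left(\left(58 + 7\right) 102 + 150\right)^{2} = \left(65 \cdot 102 + 150\right)^{2} = \left(6630 + 150\right)^{2} = 6780^{2} = 45968400$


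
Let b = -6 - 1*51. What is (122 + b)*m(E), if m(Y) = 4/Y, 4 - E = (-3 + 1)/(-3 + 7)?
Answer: 520/9 ≈ 57.778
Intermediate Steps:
E = 9/2 (E = 4 - (-3 + 1)/(-3 + 7) = 4 - (-2)/4 = 4 - 1*(-1/2) = 4 + 1/2 = 9/2 ≈ 4.5000)
b = -57 (b = -6 - 51 = -57)
(122 + b)*m(E) = (122 - 57)*(4/(9/2)) = 65*(4*(2/9)) = 65*(8/9) = 520/9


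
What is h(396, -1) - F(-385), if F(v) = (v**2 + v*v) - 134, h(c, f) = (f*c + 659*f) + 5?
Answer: -297366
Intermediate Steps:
h(c, f) = 5 + 659*f + c*f (h(c, f) = (c*f + 659*f) + 5 = (659*f + c*f) + 5 = 5 + 659*f + c*f)
F(v) = -134 + 2*v**2 (F(v) = (v**2 + v**2) - 134 = 2*v**2 - 134 = -134 + 2*v**2)
h(396, -1) - F(-385) = (5 + 659*(-1) + 396*(-1)) - (-134 + 2*(-385)**2) = (5 - 659 - 396) - (-134 + 2*148225) = -1050 - (-134 + 296450) = -1050 - 1*296316 = -1050 - 296316 = -297366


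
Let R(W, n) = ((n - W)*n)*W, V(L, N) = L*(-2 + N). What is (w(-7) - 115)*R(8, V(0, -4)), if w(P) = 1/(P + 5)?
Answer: 0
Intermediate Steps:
R(W, n) = W*n*(n - W) (R(W, n) = (n*(n - W))*W = W*n*(n - W))
w(P) = 1/(5 + P)
(w(-7) - 115)*R(8, V(0, -4)) = (1/(5 - 7) - 115)*(8*(0*(-2 - 4))*(0*(-2 - 4) - 1*8)) = (1/(-2) - 115)*(8*(0*(-6))*(0*(-6) - 8)) = (-½ - 115)*(8*0*(0 - 8)) = -924*0*(-8) = -231/2*0 = 0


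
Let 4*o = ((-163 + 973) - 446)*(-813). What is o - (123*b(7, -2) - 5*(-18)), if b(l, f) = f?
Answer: -73827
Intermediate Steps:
o = -73983 (o = (((-163 + 973) - 446)*(-813))/4 = ((810 - 446)*(-813))/4 = (364*(-813))/4 = (¼)*(-295932) = -73983)
o - (123*b(7, -2) - 5*(-18)) = -73983 - (123*(-2) - 5*(-18)) = -73983 - (-246 + 90) = -73983 - 1*(-156) = -73983 + 156 = -73827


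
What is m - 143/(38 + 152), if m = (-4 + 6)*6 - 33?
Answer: -4133/190 ≈ -21.753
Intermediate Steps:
m = -21 (m = 2*6 - 33 = 12 - 33 = -21)
m - 143/(38 + 152) = -21 - 143/(38 + 152) = -21 - 143/190 = -4133/190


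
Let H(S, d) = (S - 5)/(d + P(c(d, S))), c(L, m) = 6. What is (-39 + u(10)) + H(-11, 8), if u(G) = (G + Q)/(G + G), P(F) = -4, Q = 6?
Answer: -211/5 ≈ -42.200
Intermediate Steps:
H(S, d) = (-5 + S)/(-4 + d) (H(S, d) = (S - 5)/(d - 4) = (-5 + S)/(-4 + d))
u(G) = (6 + G)/(2*G) (u(G) = (G + 6)/(G + G) = (6 + G)/((2*G)) = (6 + G)*(1/(2*G)) = (6 + G)/(2*G))
(-39 + u(10)) + H(-11, 8) = (-39 + (1/2)*(6 + 10)/10) + (-5 - 11)/(-4 + 8) = (-39 + (1/2)*(1/10)*16) - 16/4 = (-39 + 4/5) + (1/4)*(-16) = -191/5 - 4 = -211/5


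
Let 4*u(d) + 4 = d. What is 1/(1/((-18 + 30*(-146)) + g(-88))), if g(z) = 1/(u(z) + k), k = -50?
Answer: -321055/73 ≈ -4398.0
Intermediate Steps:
u(d) = -1 + d/4
g(z) = 1/(-51 + z/4) (g(z) = 1/((-1 + z/4) - 50) = 1/(-51 + z/4))
1/(1/((-18 + 30*(-146)) + g(-88))) = 1/(1/((-18 + 30*(-146)) + 4/(-204 - 88))) = 1/(1/((-18 - 4380) + 4/(-292))) = 1/(1/(-4398 + 4*(-1/292))) = 1/(1/(-4398 - 1/73)) = 1/(1/(-321055/73)) = 1/(-73/321055) = -321055/73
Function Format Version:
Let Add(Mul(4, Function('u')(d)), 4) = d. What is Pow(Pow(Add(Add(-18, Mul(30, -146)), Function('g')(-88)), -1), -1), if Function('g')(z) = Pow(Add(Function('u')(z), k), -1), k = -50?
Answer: Rational(-321055, 73) ≈ -4398.0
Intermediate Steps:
Function('u')(d) = Add(-1, Mul(Rational(1, 4), d))
Function('g')(z) = Pow(Add(-51, Mul(Rational(1, 4), z)), -1) (Function('g')(z) = Pow(Add(Add(-1, Mul(Rational(1, 4), z)), -50), -1) = Pow(Add(-51, Mul(Rational(1, 4), z)), -1))
Pow(Pow(Add(Add(-18, Mul(30, -146)), Function('g')(-88)), -1), -1) = Pow(Pow(Add(Add(-18, Mul(30, -146)), Mul(4, Pow(Add(-204, -88), -1))), -1), -1) = Pow(Pow(Add(Add(-18, -4380), Mul(4, Pow(-292, -1))), -1), -1) = Pow(Pow(Add(-4398, Mul(4, Rational(-1, 292))), -1), -1) = Pow(Pow(Add(-4398, Rational(-1, 73)), -1), -1) = Pow(Pow(Rational(-321055, 73), -1), -1) = Pow(Rational(-73, 321055), -1) = Rational(-321055, 73)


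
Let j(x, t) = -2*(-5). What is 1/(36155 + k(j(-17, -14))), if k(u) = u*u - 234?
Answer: 1/36021 ≈ 2.7762e-5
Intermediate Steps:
j(x, t) = 10
k(u) = -234 + u² (k(u) = u² - 234 = -234 + u²)
1/(36155 + k(j(-17, -14))) = 1/(36155 + (-234 + 10²)) = 1/(36155 + (-234 + 100)) = 1/(36155 - 134) = 1/36021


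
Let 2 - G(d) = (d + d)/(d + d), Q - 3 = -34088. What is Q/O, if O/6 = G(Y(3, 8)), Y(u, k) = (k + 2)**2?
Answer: -34085/6 ≈ -5680.8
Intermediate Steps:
Q = -34085 (Q = 3 - 34088 = -34085)
Y(u, k) = (2 + k)**2
G(d) = 1 (G(d) = 2 - (d + d)/(d + d) = 2 - 2*d/(2*d) = 2 - 2*d*1/(2*d) = 2 - 1*1 = 2 - 1 = 1)
O = 6 (O = 6*1 = 6)
Q/O = -34085/6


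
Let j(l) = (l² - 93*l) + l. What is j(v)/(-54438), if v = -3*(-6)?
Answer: 222/9073 ≈ 0.024468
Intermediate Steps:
v = 18
j(l) = l² - 92*l
j(v)/(-54438) = (18*(-92 + 18))/(-54438) = (18*(-74))*(-1/54438) = -1332*(-1/54438) = 222/9073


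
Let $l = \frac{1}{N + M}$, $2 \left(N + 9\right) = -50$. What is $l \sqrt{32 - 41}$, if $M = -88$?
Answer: $- \frac{3 i}{122} \approx - 0.02459 i$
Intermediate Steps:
$N = -34$ ($N = -9 + \frac{1}{2} \left(-50\right) = -9 - 25 = -34$)
$l = - \frac{1}{122}$ ($l = \frac{1}{-34 - 88} = \frac{1}{-122} = - \frac{1}{122} \approx -0.0081967$)
$l \sqrt{32 - 41} = - \frac{\sqrt{32 - 41}}{122} = - \frac{\sqrt{-9}}{122} = - \frac{3 i}{122}$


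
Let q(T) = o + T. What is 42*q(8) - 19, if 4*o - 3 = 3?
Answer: 380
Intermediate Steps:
o = 3/2 (o = ¾ + (¼)*3 = ¾ + ¾ = 3/2 ≈ 1.5000)
q(T) = 3/2 + T
42*q(8) - 19 = 42*(3/2 + 8) - 19 = 42*(19/2) - 19 = 399 - 19 = 380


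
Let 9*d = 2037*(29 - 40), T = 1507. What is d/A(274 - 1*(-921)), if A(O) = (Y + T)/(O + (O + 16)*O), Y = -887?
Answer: -180294191/31 ≈ -5.8159e+6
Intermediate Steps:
d = -7469/3 (d = (2037*(29 - 40))/9 = (2037*(-11))/9 = (⅑)*(-22407) = -7469/3 ≈ -2489.7)
A(O) = 620/(O + O*(16 + O)) (A(O) = (-887 + 1507)/(O + (O + 16)*O) = 620/(O + (16 + O)*O) = 620/(O + O*(16 + O)))
d/A(274 - 1*(-921)) = -7469*(17 + (274 - 1*(-921)))*(274 - 1*(-921))/620/3 = -7469*(17 + (274 + 921))*(274 + 921)/620/3 = -7469/(3*(620/(1195*(17 + 1195)))) = -7469/(3*(620*(1/1195)/1212)) = -7469/(3*(620*(1/1195)*(1/1212))) = -7469/(3*31/72417) = -7469/3*72417/31 = -180294191/31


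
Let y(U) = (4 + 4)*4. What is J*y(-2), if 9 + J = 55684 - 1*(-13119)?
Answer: 2201408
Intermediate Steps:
y(U) = 32 (y(U) = 8*4 = 32)
J = 68794 (J = -9 + (55684 - 1*(-13119)) = -9 + (55684 + 13119) = -9 + 68803 = 68794)
J*y(-2) = 68794*32 = 2201408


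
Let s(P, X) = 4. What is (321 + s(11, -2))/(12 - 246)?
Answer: -25/18 ≈ -1.3889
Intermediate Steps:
(321 + s(11, -2))/(12 - 246) = (321 + 4)/(12 - 246) = 325/(-234) = 325*(-1/234) = -25/18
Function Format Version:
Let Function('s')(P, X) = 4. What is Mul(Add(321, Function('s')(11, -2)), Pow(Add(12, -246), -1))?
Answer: Rational(-25, 18) ≈ -1.3889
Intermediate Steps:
Mul(Add(321, Function('s')(11, -2)), Pow(Add(12, -246), -1)) = Mul(Add(321, 4), Pow(Add(12, -246), -1)) = Mul(325, Pow(-234, -1)) = Mul(325, Rational(-1, 234)) = Rational(-25, 18)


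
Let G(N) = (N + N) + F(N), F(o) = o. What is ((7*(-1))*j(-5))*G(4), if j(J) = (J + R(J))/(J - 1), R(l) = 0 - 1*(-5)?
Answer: 0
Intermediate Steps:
R(l) = 5 (R(l) = 0 + 5 = 5)
G(N) = 3*N (G(N) = (N + N) + N = 2*N + N = 3*N)
j(J) = (5 + J)/(-1 + J) (j(J) = (J + 5)/(J - 1) = (5 + J)/(-1 + J))
((7*(-1))*j(-5))*G(4) = ((7*(-1))*((5 - 5)/(-1 - 5)))*(3*4) = -7*0/(-6)*12 = -(-7)*0/6*12 = -7*0*12 = 0*12 = 0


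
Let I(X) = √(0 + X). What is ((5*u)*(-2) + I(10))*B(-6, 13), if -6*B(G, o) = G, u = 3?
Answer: -30 + √10 ≈ -26.838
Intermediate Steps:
B(G, o) = -G/6
I(X) = √X
((5*u)*(-2) + I(10))*B(-6, 13) = ((5*3)*(-2) + √10)*(-⅙*(-6)) = (15*(-2) + √10)*1 = (-30 + √10)*1 = -30 + √10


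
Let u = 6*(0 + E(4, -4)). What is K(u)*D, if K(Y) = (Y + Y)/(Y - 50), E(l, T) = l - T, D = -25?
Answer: 1200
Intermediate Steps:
u = 48 (u = 6*(0 + (4 - 1*(-4))) = 6*(0 + (4 + 4)) = 6*(0 + 8) = 6*8 = 48)
K(Y) = 2*Y/(-50 + Y) (K(Y) = (2*Y)/(-50 + Y) = 2*Y/(-50 + Y))
K(u)*D = (2*48/(-50 + 48))*(-25) = (2*48/(-2))*(-25) = (2*48*(-1/2))*(-25) = -48*(-25) = 1200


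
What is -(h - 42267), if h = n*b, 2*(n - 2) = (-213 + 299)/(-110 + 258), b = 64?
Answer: 1558455/37 ≈ 42120.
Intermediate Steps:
n = 339/148 (n = 2 + ((-213 + 299)/(-110 + 258))/2 = 2 + (86/148)/2 = 2 + (86*(1/148))/2 = 2 + (1/2)*(43/74) = 2 + 43/148 = 339/148 ≈ 2.2905)
h = 5424/37 (h = (339/148)*64 = 5424/37 ≈ 146.59)
-(h - 42267) = -(5424/37 - 42267) = -1*(-1558455/37) = 1558455/37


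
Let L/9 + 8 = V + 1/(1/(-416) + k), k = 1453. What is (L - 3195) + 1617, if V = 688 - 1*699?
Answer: -1057174059/604447 ≈ -1749.0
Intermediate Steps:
V = -11 (V = 688 - 699 = -11)
L = -103356693/604447 (L = -72 + 9*(-11 + 1/(1/(-416) + 1453)) = -72 + 9*(-11 + 1/(-1/416 + 1453)) = -72 + 9*(-11 + 1/(604447/416)) = -72 + 9*(-11 + 416/604447) = -72 + 9*(-6648501/604447) = -72 - 59836509/604447 = -103356693/604447 ≈ -170.99)
(L - 3195) + 1617 = (-103356693/604447 - 3195) + 1617 = -2034564858/604447 + 1617 = -1057174059/604447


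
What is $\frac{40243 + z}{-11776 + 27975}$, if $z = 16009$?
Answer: $\frac{56252}{16199} \approx 3.4726$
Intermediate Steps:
$\frac{40243 + z}{-11776 + 27975} = \frac{40243 + 16009}{-11776 + 27975} = \frac{56252}{16199}$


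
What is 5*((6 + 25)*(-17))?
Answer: -2635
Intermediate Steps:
5*((6 + 25)*(-17)) = 5*(31*(-17)) = 5*(-527) = -2635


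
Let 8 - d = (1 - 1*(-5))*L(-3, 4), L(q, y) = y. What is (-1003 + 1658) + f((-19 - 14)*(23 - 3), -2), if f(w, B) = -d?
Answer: 671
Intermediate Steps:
d = -16 (d = 8 - (1 - 1*(-5))*4 = 8 - (1 + 5)*4 = 8 - 6*4 = 8 - 1*24 = 8 - 24 = -16)
f(w, B) = 16 (f(w, B) = -1*(-16) = 16)
(-1003 + 1658) + f((-19 - 14)*(23 - 3), -2) = (-1003 + 1658) + 16 = 655 + 16 = 671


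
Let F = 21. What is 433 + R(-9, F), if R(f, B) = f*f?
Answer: 514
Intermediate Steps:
R(f, B) = f**2
433 + R(-9, F) = 433 + (-9)**2 = 433 + 81 = 514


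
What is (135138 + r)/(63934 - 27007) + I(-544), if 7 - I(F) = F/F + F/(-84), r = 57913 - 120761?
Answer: 382940/258489 ≈ 1.4815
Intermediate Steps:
r = -62848
I(F) = 6 + F/84 (I(F) = 7 - (F/F + F/(-84)) = 7 - (1 + F*(-1/84)) = 7 - (1 - F/84) = 7 + (-1 + F/84) = 6 + F/84)
(135138 + r)/(63934 - 27007) + I(-544) = (135138 - 62848)/(63934 - 27007) + (6 + (1/84)*(-544)) = 72290/36927 + (6 - 136/21) = 72290*(1/36927) - 10/21 = 72290/36927 - 10/21 = 382940/258489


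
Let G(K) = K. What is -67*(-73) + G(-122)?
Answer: 4769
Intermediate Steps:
-67*(-73) + G(-122) = -67*(-73) - 122 = 4891 - 122 = 4769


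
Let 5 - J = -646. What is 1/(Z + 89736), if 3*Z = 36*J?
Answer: 1/97548 ≈ 1.0251e-5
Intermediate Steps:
J = 651 (J = 5 - 1*(-646) = 5 + 646 = 651)
Z = 7812 (Z = (36*651)/3 = (1/3)*23436 = 7812)
1/(Z + 89736) = 1/(7812 + 89736) = 1/97548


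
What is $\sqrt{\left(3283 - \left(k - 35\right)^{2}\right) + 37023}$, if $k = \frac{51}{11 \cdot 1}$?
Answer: $\frac{\sqrt{4765470}}{11} \approx 198.45$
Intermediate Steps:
$k = \frac{51}{11} \approx 4.6364$
$\sqrt{\left(3283 - \left(k - 35\right)^{2}\right) + 37023} = \sqrt{\left(3283 - \left(\frac{51}{11} - 35\right)^{2}\right) + 37023} = \sqrt{\left(3283 - \left(- \frac{334}{11}\right)^{2}\right) + 37023} = \sqrt{\left(3283 - \frac{111556}{121}\right) + 37023} = \sqrt{\frac{285687}{121} + 37023} = \sqrt{\frac{4765470}{121}} = \frac{\sqrt{4765470}}{11}$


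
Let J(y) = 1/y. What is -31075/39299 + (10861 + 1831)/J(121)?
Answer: 60352700793/39299 ≈ 1.5357e+6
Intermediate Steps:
-31075/39299 + (10861 + 1831)/J(121) = -31075/39299 + (10861 + 1831)/(1/121) = -31075*1/39299 + 12692/(1/121) = -31075/39299 + 12692*121 = -31075/39299 + 1535732 = 60352700793/39299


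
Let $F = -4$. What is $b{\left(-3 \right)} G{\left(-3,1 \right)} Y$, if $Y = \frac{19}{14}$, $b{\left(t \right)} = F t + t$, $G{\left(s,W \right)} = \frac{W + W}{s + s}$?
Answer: $- \frac{57}{14} \approx -4.0714$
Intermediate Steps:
$G{\left(s,W \right)} = \frac{W}{s}$ ($G{\left(s,W \right)} = \frac{2 W}{2 s} = 2 W \frac{1}{2 s} = \frac{W}{s}$)
$b{\left(t \right)} = - 3 t$ ($b{\left(t \right)} = - 4 t + t = - 3 t$)
$Y = \frac{19}{14}$ ($Y = 19 \cdot \frac{1}{14} = \frac{19}{14} \approx 1.3571$)
$b{\left(-3 \right)} G{\left(-3,1 \right)} Y = \left(-3\right) \left(-3\right) 1 \frac{1}{-3} \cdot \frac{19}{14} = 9 \cdot 1 \left(- \frac{1}{3}\right) \frac{19}{14} = 9 \left(- \frac{1}{3}\right) \frac{19}{14} = \left(-3\right) \frac{19}{14} = - \frac{57}{14}$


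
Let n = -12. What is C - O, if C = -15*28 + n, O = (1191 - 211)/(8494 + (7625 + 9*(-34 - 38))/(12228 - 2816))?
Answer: -6909741184/15990501 ≈ -432.12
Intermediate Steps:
O = 1844752/15990501 (O = 980/(8494 + (7625 + 9*(-72))/9412) = 980/(8494 + (7625 - 648)*(1/9412)) = 980/(8494 + 6977*(1/9412)) = 980/(8494 + 6977/9412) = 980/(79952505/9412) = 980*(9412/79952505) = 1844752/15990501 ≈ 0.11537)
C = -432 (C = -15*28 - 12 = -420 - 12 = -432)
C - O = -432 - 1*1844752/15990501 = -432 - 1844752/15990501 = -6909741184/15990501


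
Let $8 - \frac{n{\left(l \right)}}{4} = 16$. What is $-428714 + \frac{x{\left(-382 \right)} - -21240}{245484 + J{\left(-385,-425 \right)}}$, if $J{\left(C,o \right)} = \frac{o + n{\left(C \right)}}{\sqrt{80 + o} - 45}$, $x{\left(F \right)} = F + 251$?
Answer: $- \frac{61234053484822300841}{142831971352489} - \frac{9646813 i \sqrt{345}}{142831971352489} \approx -4.2871 \cdot 10^{5} - 1.2545 \cdot 10^{-6} i$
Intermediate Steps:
$n{\left(l \right)} = -32$ ($n{\left(l \right)} = 32 - 64 = -32$)
$x{\left(F \right)} = 251 + F$
$J{\left(C,o \right)} = \frac{-32 + o}{-45 + \sqrt{80 + o}}$ ($J{\left(C,o \right)} = \frac{o - 32}{\sqrt{80 + o} - 45} = \frac{-32 + o}{-45 + \sqrt{80 + o}}$)
$-428714 + \frac{x{\left(-382 \right)} - -21240}{245484 + J{\left(-385,-425 \right)}} = -428714 + \frac{\left(251 - 382\right) - -21240}{245484 + \frac{-32 - 425}{-45 + \sqrt{80 - 425}}} = -428714 + \frac{-131 + 21240}{245484 + \frac{1}{-45 + \sqrt{-345}} \left(-457\right)} = -428714 + \frac{21109}{245484 + \frac{1}{-45 + i \sqrt{345}} \left(-457\right)} = -428714 + \frac{21109}{245484 - \frac{457}{-45 + i \sqrt{345}}}$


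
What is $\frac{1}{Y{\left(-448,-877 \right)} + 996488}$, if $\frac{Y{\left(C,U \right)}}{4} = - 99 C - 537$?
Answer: $\frac{1}{1171748} \approx 8.5343 \cdot 10^{-7}$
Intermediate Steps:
$Y{\left(C,U \right)} = -2148 - 396 C$ ($Y{\left(C,U \right)} = 4 \left(- 99 C - 537\right) = 4 \left(-537 - 99 C\right) = -2148 - 396 C$)
$\frac{1}{Y{\left(-448,-877 \right)} + 996488} = \frac{1}{\left(-2148 - -177408\right) + 996488} = \frac{1}{\left(-2148 + 177408\right) + 996488} = \frac{1}{175260 + 996488} = \frac{1}{1171748}$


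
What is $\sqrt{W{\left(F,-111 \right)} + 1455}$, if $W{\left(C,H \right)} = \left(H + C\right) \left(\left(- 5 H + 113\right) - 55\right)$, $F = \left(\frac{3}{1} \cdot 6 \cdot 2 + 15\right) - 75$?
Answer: $10 i \sqrt{813} \approx 285.13 i$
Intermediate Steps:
$F = -24$ ($F = \left(3 \cdot 1 \cdot 6 \cdot 2 + 15\right) - 75 = \left(3 \cdot 6 \cdot 2 + 15\right) - 75 = \left(18 \cdot 2 + 15\right) - 75 = \left(36 + 15\right) - 75 = 51 - 75 = -24$)
$W{\left(C,H \right)} = \left(58 - 5 H\right) \left(C + H\right)$ ($W{\left(C,H \right)} = \left(C + H\right) \left(\left(113 - 5 H\right) - 55\right) = \left(C + H\right) \left(58 - 5 H\right) = \left(58 - 5 H\right) \left(C + H\right)$)
$\sqrt{W{\left(F,-111 \right)} + 1455} = \sqrt{\left(- 5 \left(-111\right)^{2} + 58 \left(-24\right) + 58 \left(-111\right) - \left(-120\right) \left(-111\right)\right) + 1455} = \sqrt{\left(\left(-5\right) 12321 - 1392 - 6438 - 13320\right) + 1455} = \sqrt{\left(-61605 - 1392 - 6438 - 13320\right) + 1455} = \sqrt{-82755 + 1455} = \sqrt{-81300} = 10 i \sqrt{813}$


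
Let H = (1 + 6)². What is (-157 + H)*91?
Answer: -9828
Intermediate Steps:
H = 49 (H = 7² = 49)
(-157 + H)*91 = (-157 + 49)*91 = -108*91 = -9828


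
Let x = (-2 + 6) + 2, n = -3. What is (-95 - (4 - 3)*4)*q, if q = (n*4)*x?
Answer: 7128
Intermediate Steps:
x = 6 (x = 4 + 2 = 6)
q = -72 (q = -3*4*6 = -12*6 = -72)
(-95 - (4 - 3)*4)*q = (-95 - (4 - 3)*4)*(-72) = (-95 - 4)*(-72) = -99*(-72) = 7128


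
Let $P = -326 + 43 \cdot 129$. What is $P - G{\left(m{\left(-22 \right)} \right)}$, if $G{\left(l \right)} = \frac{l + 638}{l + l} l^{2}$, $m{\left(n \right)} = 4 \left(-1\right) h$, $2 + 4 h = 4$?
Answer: $5857$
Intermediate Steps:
$h = \frac{1}{2}$ ($h = - \frac{1}{2} + \frac{1}{4} \cdot 4 = - \frac{1}{2} + 1 = \frac{1}{2} \approx 0.5$)
$m{\left(n \right)} = -2$ ($m{\left(n \right)} = 4 \left(-1\right) \frac{1}{2} = \left(-4\right) \frac{1}{2} = -2$)
$G{\left(l \right)} = \frac{l \left(638 + l\right)}{2}$ ($G{\left(l \right)} = \frac{638 + l}{2 l} l^{2} = \frac{l \left(638 + l\right)}{2}$)
$P = 5221$ ($P = -326 + 5547 = 5221$)
$P - G{\left(m{\left(-22 \right)} \right)} = 5221 - \frac{1}{2} \left(-2\right) \left(638 - 2\right) = 5221 - \frac{1}{2} \left(-2\right) 636 = 5221 - -636 = 5221 + 636 = 5857$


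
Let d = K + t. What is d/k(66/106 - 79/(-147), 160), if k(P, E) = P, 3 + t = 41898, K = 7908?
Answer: 388015173/9038 ≈ 42932.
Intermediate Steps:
t = 41895 (t = -3 + 41898 = 41895)
d = 49803 (d = 7908 + 41895 = 49803)
d/k(66/106 - 79/(-147), 160) = 49803/(66/106 - 79/(-147)) = 49803/(66*(1/106) - 79*(-1/147)) = 49803/(33/53 + 79/147) = 49803/(9038/7791) = 49803*(7791/9038) = 388015173/9038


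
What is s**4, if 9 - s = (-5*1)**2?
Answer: 65536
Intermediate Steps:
s = -16 (s = 9 - (-5*1)**2 = 9 - 1*(-5)**2 = 9 - 1*25 = 9 - 25 = -16)
s**4 = (-16)**4 = 65536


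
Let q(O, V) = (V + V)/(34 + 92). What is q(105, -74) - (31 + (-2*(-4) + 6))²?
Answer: -127649/63 ≈ -2026.2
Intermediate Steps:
q(O, V) = V/63 (q(O, V) = (2*V)/126 = (2*V)*(1/126) = V/63)
q(105, -74) - (31 + (-2*(-4) + 6))² = (1/63)*(-74) - (31 + (-2*(-4) + 6))² = -74/63 - (31 + (8 + 6))² = -74/63 - (31 + 14)² = -74/63 - 1*45² = -74/63 - 1*2025 = -74/63 - 2025 = -127649/63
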